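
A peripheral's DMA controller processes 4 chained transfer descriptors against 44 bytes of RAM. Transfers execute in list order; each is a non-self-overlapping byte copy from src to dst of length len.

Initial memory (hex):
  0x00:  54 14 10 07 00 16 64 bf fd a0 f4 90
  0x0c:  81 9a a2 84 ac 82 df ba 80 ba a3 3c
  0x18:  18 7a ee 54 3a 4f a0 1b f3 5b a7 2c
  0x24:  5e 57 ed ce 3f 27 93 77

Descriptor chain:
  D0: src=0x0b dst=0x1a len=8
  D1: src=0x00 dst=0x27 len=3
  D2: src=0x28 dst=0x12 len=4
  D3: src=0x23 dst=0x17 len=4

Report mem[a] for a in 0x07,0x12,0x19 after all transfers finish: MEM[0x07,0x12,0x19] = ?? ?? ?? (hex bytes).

D0: mem[0x1a..0x21] <- [90 81 9a a2 84 ac 82 df]
D1: mem[0x27..0x29] <- [54 14 10]
D2: mem[0x12..0x15] <- [14 10 93 77]
D3: mem[0x17..0x1a] <- [2c 5e 57 ed]
query mem[0x07]=0xbf, mem[0x12]=0x14, mem[0x19]=0x57

MEM[0x07,0x12,0x19] = bf 14 57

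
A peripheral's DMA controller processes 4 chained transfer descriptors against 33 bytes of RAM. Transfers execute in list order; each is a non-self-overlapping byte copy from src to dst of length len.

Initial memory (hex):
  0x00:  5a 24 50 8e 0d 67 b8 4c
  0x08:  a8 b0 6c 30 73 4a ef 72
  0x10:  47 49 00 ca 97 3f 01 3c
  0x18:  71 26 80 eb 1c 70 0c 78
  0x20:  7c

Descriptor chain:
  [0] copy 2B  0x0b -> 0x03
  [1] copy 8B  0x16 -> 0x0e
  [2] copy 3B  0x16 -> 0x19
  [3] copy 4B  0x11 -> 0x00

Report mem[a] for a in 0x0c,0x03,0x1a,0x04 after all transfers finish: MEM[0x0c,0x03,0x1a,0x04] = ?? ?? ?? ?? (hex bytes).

#0 dst[0x03+2] := {0x30,0x73}
#1 dst[0x0e+8] := {0x01,0x3c,0x71,0x26,0x80,0xeb,0x1c,0x70}
#2 dst[0x19+3] := {0x01,0x3c,0x71}
#3 dst[0x00+4] := {0x26,0x80,0xeb,0x1c}
query mem[0x0c]=0x73, mem[0x03]=0x1c, mem[0x1a]=0x3c, mem[0x04]=0x73

MEM[0x0c,0x03,0x1a,0x04] = 73 1c 3c 73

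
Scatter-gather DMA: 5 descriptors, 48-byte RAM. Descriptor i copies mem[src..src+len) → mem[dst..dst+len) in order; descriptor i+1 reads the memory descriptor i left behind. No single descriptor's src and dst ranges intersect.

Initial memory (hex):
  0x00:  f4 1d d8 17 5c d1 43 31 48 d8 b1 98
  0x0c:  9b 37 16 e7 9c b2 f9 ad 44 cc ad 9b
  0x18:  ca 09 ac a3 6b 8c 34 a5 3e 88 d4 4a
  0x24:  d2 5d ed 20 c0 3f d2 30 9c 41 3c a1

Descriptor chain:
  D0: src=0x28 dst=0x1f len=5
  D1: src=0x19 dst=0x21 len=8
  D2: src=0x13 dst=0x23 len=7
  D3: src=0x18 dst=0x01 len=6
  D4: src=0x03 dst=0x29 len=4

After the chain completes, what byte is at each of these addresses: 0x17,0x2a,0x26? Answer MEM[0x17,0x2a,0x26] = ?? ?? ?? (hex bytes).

MEM[0x17,0x2a,0x26] = 9b a3 ad

#0 dst[0x1f+5] := {0xc0,0x3f,0xd2,0x30,0x9c}
#1 dst[0x21+8] := {0x09,0xac,0xa3,0x6b,0x8c,0x34,0xc0,0x3f}
#2 dst[0x23+7] := {0xad,0x44,0xcc,0xad,0x9b,0xca,0x09}
#3 dst[0x01+6] := {0xca,0x09,0xac,0xa3,0x6b,0x8c}
#4 dst[0x29+4] := {0xac,0xa3,0x6b,0x8c}
query mem[0x17]=0x9b, mem[0x2a]=0xa3, mem[0x26]=0xad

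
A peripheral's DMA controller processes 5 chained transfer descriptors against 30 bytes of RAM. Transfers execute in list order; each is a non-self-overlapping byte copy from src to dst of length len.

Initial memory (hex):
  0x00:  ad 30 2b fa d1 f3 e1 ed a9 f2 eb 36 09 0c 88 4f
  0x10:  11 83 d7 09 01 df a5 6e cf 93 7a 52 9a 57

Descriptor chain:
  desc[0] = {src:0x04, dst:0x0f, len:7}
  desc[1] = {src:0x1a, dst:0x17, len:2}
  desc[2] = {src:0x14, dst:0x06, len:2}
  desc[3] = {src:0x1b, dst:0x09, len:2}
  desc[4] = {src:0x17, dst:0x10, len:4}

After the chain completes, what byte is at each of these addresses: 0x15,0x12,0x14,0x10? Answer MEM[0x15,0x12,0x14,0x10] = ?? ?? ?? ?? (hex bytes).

D0: mem[0x0f..0x15] <- [d1 f3 e1 ed a9 f2 eb]
D1: mem[0x17..0x18] <- [7a 52]
D2: mem[0x06..0x07] <- [f2 eb]
D3: mem[0x09..0x0a] <- [52 9a]
D4: mem[0x10..0x13] <- [7a 52 93 7a]
query mem[0x15]=0xeb, mem[0x12]=0x93, mem[0x14]=0xf2, mem[0x10]=0x7a

MEM[0x15,0x12,0x14,0x10] = eb 93 f2 7a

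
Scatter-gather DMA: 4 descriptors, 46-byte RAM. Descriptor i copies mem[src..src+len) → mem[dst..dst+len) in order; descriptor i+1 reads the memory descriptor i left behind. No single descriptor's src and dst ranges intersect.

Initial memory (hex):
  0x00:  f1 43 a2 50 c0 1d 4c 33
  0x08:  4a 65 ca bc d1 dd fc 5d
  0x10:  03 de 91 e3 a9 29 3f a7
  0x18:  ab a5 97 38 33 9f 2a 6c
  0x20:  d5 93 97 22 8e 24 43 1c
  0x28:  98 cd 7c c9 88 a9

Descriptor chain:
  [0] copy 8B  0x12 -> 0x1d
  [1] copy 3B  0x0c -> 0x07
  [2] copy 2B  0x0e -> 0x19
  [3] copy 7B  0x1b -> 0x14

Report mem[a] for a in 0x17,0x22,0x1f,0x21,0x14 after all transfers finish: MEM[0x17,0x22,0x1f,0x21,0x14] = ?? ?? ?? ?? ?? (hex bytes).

MEM[0x17,0x22,0x1f,0x21,0x14] = e3 a7 a9 3f 38

D0: mem[0x1d..0x24] <- [91 e3 a9 29 3f a7 ab a5]
D1: mem[0x07..0x09] <- [d1 dd fc]
D2: mem[0x19..0x1a] <- [fc 5d]
D3: mem[0x14..0x1a] <- [38 33 91 e3 a9 29 3f]
query mem[0x17]=0xe3, mem[0x22]=0xa7, mem[0x1f]=0xa9, mem[0x21]=0x3f, mem[0x14]=0x38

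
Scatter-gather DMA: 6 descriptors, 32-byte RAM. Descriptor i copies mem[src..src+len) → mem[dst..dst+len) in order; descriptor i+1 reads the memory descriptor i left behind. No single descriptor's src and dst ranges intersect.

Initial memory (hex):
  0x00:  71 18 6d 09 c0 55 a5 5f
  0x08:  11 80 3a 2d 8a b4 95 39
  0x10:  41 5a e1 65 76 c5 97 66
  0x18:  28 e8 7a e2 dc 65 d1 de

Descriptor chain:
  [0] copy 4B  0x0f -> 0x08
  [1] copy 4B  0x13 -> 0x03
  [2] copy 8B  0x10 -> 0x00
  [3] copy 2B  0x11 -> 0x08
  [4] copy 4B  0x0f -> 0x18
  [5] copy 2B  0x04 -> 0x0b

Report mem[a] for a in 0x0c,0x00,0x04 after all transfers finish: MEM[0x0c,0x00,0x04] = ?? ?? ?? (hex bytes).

MEM[0x0c,0x00,0x04] = c5 41 76

[0] 0x0f->0x08 len=4 : 39 41 5a e1
[1] 0x13->0x03 len=4 : 65 76 c5 97
[2] 0x10->0x00 len=8 : 41 5a e1 65 76 c5 97 66
[3] 0x11->0x08 len=2 : 5a e1
[4] 0x0f->0x18 len=4 : 39 41 5a e1
[5] 0x04->0x0b len=2 : 76 c5
query mem[0x0c]=0xc5, mem[0x00]=0x41, mem[0x04]=0x76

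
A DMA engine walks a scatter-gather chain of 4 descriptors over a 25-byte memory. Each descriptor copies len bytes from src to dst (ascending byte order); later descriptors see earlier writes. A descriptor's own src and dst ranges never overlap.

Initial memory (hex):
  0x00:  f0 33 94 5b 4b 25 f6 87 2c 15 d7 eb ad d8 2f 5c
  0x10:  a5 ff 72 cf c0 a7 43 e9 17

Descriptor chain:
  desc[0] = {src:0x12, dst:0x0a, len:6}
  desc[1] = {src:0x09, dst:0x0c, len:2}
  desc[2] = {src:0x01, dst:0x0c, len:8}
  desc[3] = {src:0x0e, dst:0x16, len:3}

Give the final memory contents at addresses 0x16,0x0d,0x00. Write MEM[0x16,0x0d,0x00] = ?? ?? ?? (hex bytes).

D0: mem[0x0a..0x0f] <- [72 cf c0 a7 43 e9]
D1: mem[0x0c..0x0d] <- [15 72]
D2: mem[0x0c..0x13] <- [33 94 5b 4b 25 f6 87 2c]
D3: mem[0x16..0x18] <- [5b 4b 25]
query mem[0x16]=0x5b, mem[0x0d]=0x94, mem[0x00]=0xf0

MEM[0x16,0x0d,0x00] = 5b 94 f0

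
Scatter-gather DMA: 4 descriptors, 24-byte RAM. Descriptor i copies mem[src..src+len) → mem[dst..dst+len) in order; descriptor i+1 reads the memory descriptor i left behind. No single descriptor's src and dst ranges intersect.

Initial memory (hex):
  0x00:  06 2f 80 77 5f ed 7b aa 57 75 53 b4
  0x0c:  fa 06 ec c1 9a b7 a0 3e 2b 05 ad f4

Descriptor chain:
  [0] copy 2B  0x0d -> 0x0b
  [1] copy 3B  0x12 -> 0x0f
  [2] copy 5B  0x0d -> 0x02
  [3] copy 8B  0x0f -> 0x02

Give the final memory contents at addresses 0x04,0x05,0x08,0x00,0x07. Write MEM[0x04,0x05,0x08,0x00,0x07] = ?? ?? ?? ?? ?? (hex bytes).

MEM[0x04,0x05,0x08,0x00,0x07] = 2b a0 05 06 2b

D0: mem[0x0b..0x0c] <- [06 ec]
D1: mem[0x0f..0x11] <- [a0 3e 2b]
D2: mem[0x02..0x06] <- [06 ec a0 3e 2b]
D3: mem[0x02..0x09] <- [a0 3e 2b a0 3e 2b 05 ad]
query mem[0x04]=0x2b, mem[0x05]=0xa0, mem[0x08]=0x05, mem[0x00]=0x06, mem[0x07]=0x2b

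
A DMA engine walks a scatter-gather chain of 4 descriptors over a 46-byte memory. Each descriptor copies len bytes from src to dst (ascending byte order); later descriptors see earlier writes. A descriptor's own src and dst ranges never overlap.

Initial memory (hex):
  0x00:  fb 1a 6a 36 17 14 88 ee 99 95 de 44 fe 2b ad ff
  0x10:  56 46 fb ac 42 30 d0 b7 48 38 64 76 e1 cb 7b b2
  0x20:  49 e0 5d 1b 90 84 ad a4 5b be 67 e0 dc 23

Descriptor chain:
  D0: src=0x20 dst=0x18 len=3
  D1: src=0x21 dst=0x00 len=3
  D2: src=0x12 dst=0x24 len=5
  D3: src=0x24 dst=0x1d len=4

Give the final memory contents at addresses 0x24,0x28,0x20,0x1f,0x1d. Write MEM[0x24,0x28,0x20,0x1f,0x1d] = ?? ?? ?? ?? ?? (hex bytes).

#0 dst[0x18+3] := {0x49,0xe0,0x5d}
#1 dst[0x00+3] := {0xe0,0x5d,0x1b}
#2 dst[0x24+5] := {0xfb,0xac,0x42,0x30,0xd0}
#3 dst[0x1d+4] := {0xfb,0xac,0x42,0x30}
query mem[0x24]=0xfb, mem[0x28]=0xd0, mem[0x20]=0x30, mem[0x1f]=0x42, mem[0x1d]=0xfb

MEM[0x24,0x28,0x20,0x1f,0x1d] = fb d0 30 42 fb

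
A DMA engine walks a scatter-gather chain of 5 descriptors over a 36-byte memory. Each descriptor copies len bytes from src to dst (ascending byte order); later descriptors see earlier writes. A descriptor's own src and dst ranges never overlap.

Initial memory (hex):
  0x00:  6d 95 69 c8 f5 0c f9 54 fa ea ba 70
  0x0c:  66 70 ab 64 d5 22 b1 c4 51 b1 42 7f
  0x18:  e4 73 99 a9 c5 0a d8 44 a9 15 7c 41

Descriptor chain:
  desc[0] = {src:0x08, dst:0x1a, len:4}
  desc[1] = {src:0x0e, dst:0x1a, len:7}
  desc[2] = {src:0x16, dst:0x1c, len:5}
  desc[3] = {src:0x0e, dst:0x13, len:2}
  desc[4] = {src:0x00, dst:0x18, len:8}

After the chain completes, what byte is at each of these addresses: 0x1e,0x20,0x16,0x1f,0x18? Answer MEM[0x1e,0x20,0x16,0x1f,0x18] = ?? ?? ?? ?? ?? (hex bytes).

MEM[0x1e,0x20,0x16,0x1f,0x18] = f9 ab 42 54 6d

  after D0: wrote 4B at 0x1a = faeaba70
  after D1: wrote 7B at 0x1a = ab64d522b1c451
  after D2: wrote 5B at 0x1c = 427fe473ab
  after D3: wrote 2B at 0x13 = ab64
  after D4: wrote 8B at 0x18 = 6d9569c8f50cf954
query mem[0x1e]=0xf9, mem[0x20]=0xab, mem[0x16]=0x42, mem[0x1f]=0x54, mem[0x18]=0x6d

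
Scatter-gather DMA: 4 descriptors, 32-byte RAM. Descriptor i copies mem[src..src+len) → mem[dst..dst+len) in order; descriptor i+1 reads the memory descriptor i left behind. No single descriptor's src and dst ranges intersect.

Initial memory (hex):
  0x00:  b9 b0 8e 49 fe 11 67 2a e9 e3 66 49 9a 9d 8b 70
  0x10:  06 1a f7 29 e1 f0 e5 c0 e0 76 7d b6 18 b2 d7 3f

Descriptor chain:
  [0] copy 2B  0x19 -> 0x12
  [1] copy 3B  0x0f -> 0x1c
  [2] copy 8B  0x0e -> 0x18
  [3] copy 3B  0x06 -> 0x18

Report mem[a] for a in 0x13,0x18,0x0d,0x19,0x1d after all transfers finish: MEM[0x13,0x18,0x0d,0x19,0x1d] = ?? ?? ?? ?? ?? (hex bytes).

MEM[0x13,0x18,0x0d,0x19,0x1d] = 7d 67 9d 2a 7d

[0] 0x19->0x12 len=2 : 76 7d
[1] 0x0f->0x1c len=3 : 70 06 1a
[2] 0x0e->0x18 len=8 : 8b 70 06 1a 76 7d e1 f0
[3] 0x06->0x18 len=3 : 67 2a e9
query mem[0x13]=0x7d, mem[0x18]=0x67, mem[0x0d]=0x9d, mem[0x19]=0x2a, mem[0x1d]=0x7d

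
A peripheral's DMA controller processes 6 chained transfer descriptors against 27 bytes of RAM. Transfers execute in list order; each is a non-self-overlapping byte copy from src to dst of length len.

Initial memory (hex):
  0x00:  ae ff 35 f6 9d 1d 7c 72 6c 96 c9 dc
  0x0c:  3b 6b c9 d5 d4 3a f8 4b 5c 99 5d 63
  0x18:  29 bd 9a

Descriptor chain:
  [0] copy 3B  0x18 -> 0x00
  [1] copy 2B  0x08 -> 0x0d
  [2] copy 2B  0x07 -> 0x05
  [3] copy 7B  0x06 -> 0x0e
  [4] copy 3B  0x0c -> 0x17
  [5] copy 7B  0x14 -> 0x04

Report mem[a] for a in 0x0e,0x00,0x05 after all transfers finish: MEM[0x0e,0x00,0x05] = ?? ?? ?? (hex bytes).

MEM[0x0e,0x00,0x05] = 6c 29 99

D0: mem[0x00..0x02] <- [29 bd 9a]
D1: mem[0x0d..0x0e] <- [6c 96]
D2: mem[0x05..0x06] <- [72 6c]
D3: mem[0x0e..0x14] <- [6c 72 6c 96 c9 dc 3b]
D4: mem[0x17..0x19] <- [3b 6c 6c]
D5: mem[0x04..0x0a] <- [3b 99 5d 3b 6c 6c 9a]
query mem[0x0e]=0x6c, mem[0x00]=0x29, mem[0x05]=0x99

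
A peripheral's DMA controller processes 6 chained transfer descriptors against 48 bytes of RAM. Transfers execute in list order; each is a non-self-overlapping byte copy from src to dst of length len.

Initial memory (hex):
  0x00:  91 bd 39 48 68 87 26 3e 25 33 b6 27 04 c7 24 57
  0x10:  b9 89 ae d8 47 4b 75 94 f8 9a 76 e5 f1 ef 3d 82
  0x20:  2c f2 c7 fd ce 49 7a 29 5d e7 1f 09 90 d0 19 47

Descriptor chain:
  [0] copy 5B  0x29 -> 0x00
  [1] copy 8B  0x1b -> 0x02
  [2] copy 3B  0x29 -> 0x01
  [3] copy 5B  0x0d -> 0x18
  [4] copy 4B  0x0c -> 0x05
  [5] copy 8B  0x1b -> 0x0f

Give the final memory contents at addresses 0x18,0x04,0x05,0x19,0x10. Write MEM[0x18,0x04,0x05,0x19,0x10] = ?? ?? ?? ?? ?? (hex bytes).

MEM[0x18,0x04,0x05,0x19,0x10] = c7 ef 04 24 89

[0] 0x29->0x00 len=5 : e7 1f 09 90 d0
[1] 0x1b->0x02 len=8 : e5 f1 ef 3d 82 2c f2 c7
[2] 0x29->0x01 len=3 : e7 1f 09
[3] 0x0d->0x18 len=5 : c7 24 57 b9 89
[4] 0x0c->0x05 len=4 : 04 c7 24 57
[5] 0x1b->0x0f len=8 : b9 89 ef 3d 82 2c f2 c7
query mem[0x18]=0xc7, mem[0x04]=0xef, mem[0x05]=0x04, mem[0x19]=0x24, mem[0x10]=0x89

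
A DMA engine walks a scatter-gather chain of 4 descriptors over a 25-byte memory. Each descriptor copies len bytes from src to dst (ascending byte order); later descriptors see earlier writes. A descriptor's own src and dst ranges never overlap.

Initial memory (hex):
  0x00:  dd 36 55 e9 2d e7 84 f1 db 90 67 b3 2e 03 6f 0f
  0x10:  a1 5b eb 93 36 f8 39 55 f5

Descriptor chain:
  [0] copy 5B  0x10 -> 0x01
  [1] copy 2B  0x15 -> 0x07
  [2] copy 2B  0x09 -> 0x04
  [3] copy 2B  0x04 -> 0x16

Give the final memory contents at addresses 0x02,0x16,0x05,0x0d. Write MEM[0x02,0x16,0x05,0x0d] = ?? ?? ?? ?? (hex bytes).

MEM[0x02,0x16,0x05,0x0d] = 5b 90 67 03

  after D0: wrote 5B at 0x01 = a15beb9336
  after D1: wrote 2B at 0x07 = f839
  after D2: wrote 2B at 0x04 = 9067
  after D3: wrote 2B at 0x16 = 9067
query mem[0x02]=0x5b, mem[0x16]=0x90, mem[0x05]=0x67, mem[0x0d]=0x03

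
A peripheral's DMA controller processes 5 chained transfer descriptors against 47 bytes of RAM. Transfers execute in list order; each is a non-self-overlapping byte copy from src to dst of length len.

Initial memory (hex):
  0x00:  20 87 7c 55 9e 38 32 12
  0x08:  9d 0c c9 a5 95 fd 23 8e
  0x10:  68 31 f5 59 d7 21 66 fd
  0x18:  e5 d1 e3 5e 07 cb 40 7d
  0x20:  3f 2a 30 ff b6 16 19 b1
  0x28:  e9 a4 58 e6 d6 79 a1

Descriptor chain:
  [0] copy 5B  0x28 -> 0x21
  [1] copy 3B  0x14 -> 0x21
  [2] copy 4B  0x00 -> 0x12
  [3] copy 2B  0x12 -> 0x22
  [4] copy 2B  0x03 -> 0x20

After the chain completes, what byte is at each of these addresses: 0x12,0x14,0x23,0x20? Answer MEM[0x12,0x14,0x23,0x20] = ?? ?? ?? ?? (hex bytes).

MEM[0x12,0x14,0x23,0x20] = 20 7c 87 55

[0] 0x28->0x21 len=5 : e9 a4 58 e6 d6
[1] 0x14->0x21 len=3 : d7 21 66
[2] 0x00->0x12 len=4 : 20 87 7c 55
[3] 0x12->0x22 len=2 : 20 87
[4] 0x03->0x20 len=2 : 55 9e
query mem[0x12]=0x20, mem[0x14]=0x7c, mem[0x23]=0x87, mem[0x20]=0x55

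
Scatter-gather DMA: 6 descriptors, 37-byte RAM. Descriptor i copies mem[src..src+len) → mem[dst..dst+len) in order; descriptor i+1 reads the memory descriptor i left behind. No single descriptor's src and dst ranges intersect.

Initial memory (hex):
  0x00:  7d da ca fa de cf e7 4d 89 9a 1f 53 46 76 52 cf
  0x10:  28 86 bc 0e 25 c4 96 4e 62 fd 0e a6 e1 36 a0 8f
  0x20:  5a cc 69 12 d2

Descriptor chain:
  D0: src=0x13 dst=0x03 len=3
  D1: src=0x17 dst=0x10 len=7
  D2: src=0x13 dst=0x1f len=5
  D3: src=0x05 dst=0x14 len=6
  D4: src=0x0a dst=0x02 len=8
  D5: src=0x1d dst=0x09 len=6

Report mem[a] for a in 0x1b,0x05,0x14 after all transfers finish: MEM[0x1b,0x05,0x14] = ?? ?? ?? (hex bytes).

MEM[0x1b,0x05,0x14] = a6 76 c4

  after D0: wrote 3B at 0x03 = 0e25c4
  after D1: wrote 7B at 0x10 = 4e62fd0ea6e136
  after D2: wrote 5B at 0x1f = 0ea6e1364e
  after D3: wrote 6B at 0x14 = c4e74d899a1f
  after D4: wrote 8B at 0x02 = 1f53467652cf4e62
  after D5: wrote 6B at 0x09 = 36a00ea6e136
query mem[0x1b]=0xa6, mem[0x05]=0x76, mem[0x14]=0xc4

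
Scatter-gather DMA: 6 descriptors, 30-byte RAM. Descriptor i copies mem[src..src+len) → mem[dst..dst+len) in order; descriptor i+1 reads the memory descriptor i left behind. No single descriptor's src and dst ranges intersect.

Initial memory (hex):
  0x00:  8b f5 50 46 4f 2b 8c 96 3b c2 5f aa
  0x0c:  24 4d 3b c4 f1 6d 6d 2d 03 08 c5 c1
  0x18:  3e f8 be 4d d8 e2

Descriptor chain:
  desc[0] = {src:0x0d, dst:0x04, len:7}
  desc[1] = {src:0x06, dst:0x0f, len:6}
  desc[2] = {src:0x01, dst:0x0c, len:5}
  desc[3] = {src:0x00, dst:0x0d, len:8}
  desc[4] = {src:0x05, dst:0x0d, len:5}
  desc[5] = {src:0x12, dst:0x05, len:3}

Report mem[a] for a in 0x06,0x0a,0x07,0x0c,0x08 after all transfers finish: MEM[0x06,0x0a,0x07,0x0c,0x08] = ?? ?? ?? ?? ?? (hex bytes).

MEM[0x06,0x0a,0x07,0x0c,0x08] = c4 2d f1 f5 6d

[0] 0x0d->0x04 len=7 : 4d 3b c4 f1 6d 6d 2d
[1] 0x06->0x0f len=6 : c4 f1 6d 6d 2d aa
[2] 0x01->0x0c len=5 : f5 50 46 4d 3b
[3] 0x00->0x0d len=8 : 8b f5 50 46 4d 3b c4 f1
[4] 0x05->0x0d len=5 : 3b c4 f1 6d 6d
[5] 0x12->0x05 len=3 : 3b c4 f1
query mem[0x06]=0xc4, mem[0x0a]=0x2d, mem[0x07]=0xf1, mem[0x0c]=0xf5, mem[0x08]=0x6d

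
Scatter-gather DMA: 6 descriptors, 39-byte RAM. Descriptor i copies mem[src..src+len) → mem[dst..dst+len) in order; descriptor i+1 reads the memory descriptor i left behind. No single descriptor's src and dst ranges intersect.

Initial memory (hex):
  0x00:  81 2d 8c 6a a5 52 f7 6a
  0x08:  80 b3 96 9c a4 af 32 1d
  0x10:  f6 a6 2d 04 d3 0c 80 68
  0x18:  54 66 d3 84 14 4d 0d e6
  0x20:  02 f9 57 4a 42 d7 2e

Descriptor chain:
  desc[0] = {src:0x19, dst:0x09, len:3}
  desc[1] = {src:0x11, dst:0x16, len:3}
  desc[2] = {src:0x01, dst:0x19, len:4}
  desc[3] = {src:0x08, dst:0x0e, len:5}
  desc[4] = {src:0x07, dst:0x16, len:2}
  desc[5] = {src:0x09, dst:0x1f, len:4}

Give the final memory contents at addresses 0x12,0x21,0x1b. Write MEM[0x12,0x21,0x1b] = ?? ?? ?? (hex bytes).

MEM[0x12,0x21,0x1b] = a4 84 6a

D0: mem[0x09..0x0b] <- [66 d3 84]
D1: mem[0x16..0x18] <- [a6 2d 04]
D2: mem[0x19..0x1c] <- [2d 8c 6a a5]
D3: mem[0x0e..0x12] <- [80 66 d3 84 a4]
D4: mem[0x16..0x17] <- [6a 80]
D5: mem[0x1f..0x22] <- [66 d3 84 a4]
query mem[0x12]=0xa4, mem[0x21]=0x84, mem[0x1b]=0x6a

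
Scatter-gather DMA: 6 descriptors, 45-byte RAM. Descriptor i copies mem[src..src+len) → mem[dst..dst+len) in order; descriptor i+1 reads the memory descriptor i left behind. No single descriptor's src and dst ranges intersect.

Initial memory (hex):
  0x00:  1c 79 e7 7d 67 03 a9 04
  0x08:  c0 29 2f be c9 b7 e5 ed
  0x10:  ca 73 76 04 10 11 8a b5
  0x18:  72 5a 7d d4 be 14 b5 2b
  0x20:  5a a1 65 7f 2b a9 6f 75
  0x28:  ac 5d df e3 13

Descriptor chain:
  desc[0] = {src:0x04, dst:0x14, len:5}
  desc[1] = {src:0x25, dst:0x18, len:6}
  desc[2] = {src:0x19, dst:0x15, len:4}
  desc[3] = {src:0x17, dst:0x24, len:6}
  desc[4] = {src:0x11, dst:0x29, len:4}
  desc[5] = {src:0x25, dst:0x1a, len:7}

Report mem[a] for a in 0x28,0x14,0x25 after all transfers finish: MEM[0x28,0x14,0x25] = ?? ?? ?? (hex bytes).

[0] 0x04->0x14 len=5 : 67 03 a9 04 c0
[1] 0x25->0x18 len=6 : a9 6f 75 ac 5d df
[2] 0x19->0x15 len=4 : 6f 75 ac 5d
[3] 0x17->0x24 len=6 : ac 5d 6f 75 ac 5d
[4] 0x11->0x29 len=4 : 73 76 04 67
[5] 0x25->0x1a len=7 : 5d 6f 75 ac 73 76 04
query mem[0x28]=0xac, mem[0x14]=0x67, mem[0x25]=0x5d

MEM[0x28,0x14,0x25] = ac 67 5d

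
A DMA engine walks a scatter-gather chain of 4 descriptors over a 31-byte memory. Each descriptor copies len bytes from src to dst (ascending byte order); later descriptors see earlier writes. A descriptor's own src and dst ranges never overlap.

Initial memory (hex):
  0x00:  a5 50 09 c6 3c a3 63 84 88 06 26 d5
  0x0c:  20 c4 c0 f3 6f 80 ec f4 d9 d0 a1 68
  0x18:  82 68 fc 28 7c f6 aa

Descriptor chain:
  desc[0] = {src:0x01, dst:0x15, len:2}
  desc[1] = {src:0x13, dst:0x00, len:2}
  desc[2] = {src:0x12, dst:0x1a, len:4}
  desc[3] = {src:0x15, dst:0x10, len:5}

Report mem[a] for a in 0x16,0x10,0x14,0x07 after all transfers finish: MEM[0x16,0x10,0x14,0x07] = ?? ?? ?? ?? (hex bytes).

D0: mem[0x15..0x16] <- [50 09]
D1: mem[0x00..0x01] <- [f4 d9]
D2: mem[0x1a..0x1d] <- [ec f4 d9 50]
D3: mem[0x10..0x14] <- [50 09 68 82 68]
query mem[0x16]=0x09, mem[0x10]=0x50, mem[0x14]=0x68, mem[0x07]=0x84

MEM[0x16,0x10,0x14,0x07] = 09 50 68 84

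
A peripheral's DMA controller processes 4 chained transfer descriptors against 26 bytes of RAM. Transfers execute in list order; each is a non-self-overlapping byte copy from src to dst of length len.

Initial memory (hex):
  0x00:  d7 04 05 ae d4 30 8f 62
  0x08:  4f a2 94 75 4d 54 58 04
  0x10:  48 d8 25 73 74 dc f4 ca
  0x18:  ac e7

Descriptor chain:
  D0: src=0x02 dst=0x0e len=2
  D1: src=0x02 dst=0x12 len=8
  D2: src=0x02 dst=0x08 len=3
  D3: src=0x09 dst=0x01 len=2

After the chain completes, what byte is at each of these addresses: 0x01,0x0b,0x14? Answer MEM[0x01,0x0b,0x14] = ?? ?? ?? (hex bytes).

[0] 0x02->0x0e len=2 : 05 ae
[1] 0x02->0x12 len=8 : 05 ae d4 30 8f 62 4f a2
[2] 0x02->0x08 len=3 : 05 ae d4
[3] 0x09->0x01 len=2 : ae d4
query mem[0x01]=0xae, mem[0x0b]=0x75, mem[0x14]=0xd4

MEM[0x01,0x0b,0x14] = ae 75 d4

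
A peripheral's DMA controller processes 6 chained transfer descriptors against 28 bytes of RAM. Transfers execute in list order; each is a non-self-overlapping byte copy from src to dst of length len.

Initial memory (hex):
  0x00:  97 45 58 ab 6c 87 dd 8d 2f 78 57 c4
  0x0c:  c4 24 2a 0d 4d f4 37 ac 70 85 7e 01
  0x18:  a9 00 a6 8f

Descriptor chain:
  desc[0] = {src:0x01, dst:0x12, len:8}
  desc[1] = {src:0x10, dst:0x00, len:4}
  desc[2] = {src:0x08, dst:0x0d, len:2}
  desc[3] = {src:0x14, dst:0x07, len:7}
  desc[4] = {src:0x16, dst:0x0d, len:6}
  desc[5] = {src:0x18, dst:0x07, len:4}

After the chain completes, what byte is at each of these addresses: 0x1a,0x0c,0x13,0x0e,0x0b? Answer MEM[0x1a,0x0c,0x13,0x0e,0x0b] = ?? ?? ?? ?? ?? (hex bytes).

#0 dst[0x12+8] := {0x45,0x58,0xab,0x6c,0x87,0xdd,0x8d,0x2f}
#1 dst[0x00+4] := {0x4d,0xf4,0x45,0x58}
#2 dst[0x0d+2] := {0x2f,0x78}
#3 dst[0x07+7] := {0xab,0x6c,0x87,0xdd,0x8d,0x2f,0xa6}
#4 dst[0x0d+6] := {0x87,0xdd,0x8d,0x2f,0xa6,0x8f}
#5 dst[0x07+4] := {0x8d,0x2f,0xa6,0x8f}
query mem[0x1a]=0xa6, mem[0x0c]=0x2f, mem[0x13]=0x58, mem[0x0e]=0xdd, mem[0x0b]=0x8d

MEM[0x1a,0x0c,0x13,0x0e,0x0b] = a6 2f 58 dd 8d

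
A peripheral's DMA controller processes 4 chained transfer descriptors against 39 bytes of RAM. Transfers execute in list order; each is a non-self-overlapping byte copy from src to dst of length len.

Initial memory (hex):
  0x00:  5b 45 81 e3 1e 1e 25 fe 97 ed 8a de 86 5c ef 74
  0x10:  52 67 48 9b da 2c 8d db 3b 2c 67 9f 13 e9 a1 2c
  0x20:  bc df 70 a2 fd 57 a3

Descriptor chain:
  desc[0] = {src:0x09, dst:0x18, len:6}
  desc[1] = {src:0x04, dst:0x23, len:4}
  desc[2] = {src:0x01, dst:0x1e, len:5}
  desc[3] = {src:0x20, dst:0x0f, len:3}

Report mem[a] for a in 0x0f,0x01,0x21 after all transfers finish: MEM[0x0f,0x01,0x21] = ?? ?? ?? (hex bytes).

[0] 0x09->0x18 len=6 : ed 8a de 86 5c ef
[1] 0x04->0x23 len=4 : 1e 1e 25 fe
[2] 0x01->0x1e len=5 : 45 81 e3 1e 1e
[3] 0x20->0x0f len=3 : e3 1e 1e
query mem[0x0f]=0xe3, mem[0x01]=0x45, mem[0x21]=0x1e

MEM[0x0f,0x01,0x21] = e3 45 1e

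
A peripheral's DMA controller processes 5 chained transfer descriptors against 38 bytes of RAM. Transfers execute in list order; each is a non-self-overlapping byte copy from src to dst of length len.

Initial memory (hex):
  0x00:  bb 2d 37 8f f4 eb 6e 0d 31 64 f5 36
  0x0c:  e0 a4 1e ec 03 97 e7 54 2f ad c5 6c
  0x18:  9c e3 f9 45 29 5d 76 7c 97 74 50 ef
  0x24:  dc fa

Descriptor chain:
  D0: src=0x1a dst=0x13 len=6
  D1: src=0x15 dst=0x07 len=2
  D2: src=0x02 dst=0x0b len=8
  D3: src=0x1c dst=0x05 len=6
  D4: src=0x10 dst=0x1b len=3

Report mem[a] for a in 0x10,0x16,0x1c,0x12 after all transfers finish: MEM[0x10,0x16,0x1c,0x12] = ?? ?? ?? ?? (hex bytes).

MEM[0x10,0x16,0x1c,0x12] = 29 5d 5d 64

#0 dst[0x13+6] := {0xf9,0x45,0x29,0x5d,0x76,0x7c}
#1 dst[0x07+2] := {0x29,0x5d}
#2 dst[0x0b+8] := {0x37,0x8f,0xf4,0xeb,0x6e,0x29,0x5d,0x64}
#3 dst[0x05+6] := {0x29,0x5d,0x76,0x7c,0x97,0x74}
#4 dst[0x1b+3] := {0x29,0x5d,0x64}
query mem[0x10]=0x29, mem[0x16]=0x5d, mem[0x1c]=0x5d, mem[0x12]=0x64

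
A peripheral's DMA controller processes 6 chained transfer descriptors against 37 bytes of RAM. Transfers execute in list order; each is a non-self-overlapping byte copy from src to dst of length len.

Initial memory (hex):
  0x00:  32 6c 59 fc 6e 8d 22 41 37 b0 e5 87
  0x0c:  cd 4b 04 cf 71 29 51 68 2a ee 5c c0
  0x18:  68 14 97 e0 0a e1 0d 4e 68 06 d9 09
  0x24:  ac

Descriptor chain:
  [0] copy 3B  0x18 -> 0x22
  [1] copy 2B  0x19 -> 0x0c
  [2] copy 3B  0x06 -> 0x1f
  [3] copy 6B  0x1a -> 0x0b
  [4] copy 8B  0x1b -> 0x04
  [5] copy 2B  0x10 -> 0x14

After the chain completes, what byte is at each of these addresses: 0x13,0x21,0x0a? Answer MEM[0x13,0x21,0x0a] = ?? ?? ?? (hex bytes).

[0] 0x18->0x22 len=3 : 68 14 97
[1] 0x19->0x0c len=2 : 14 97
[2] 0x06->0x1f len=3 : 22 41 37
[3] 0x1a->0x0b len=6 : 97 e0 0a e1 0d 22
[4] 0x1b->0x04 len=8 : e0 0a e1 0d 22 41 37 68
[5] 0x10->0x14 len=2 : 22 29
query mem[0x13]=0x68, mem[0x21]=0x37, mem[0x0a]=0x37

MEM[0x13,0x21,0x0a] = 68 37 37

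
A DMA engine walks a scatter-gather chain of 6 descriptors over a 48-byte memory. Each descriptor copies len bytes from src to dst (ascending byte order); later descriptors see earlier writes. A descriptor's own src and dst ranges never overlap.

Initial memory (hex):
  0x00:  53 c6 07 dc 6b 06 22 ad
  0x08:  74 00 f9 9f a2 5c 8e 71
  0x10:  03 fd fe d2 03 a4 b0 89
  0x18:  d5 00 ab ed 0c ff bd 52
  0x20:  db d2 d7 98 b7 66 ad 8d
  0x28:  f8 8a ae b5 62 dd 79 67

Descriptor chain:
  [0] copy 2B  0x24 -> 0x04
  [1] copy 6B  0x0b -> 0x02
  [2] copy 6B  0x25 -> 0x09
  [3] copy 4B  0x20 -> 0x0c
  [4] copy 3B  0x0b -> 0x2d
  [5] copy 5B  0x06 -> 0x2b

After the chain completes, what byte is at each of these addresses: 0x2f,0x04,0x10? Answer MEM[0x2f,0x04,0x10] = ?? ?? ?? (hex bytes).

MEM[0x2f,0x04,0x10] = ad 5c 03

D0: mem[0x04..0x05] <- [b7 66]
D1: mem[0x02..0x07] <- [9f a2 5c 8e 71 03]
D2: mem[0x09..0x0e] <- [66 ad 8d f8 8a ae]
D3: mem[0x0c..0x0f] <- [db d2 d7 98]
D4: mem[0x2d..0x2f] <- [8d db d2]
D5: mem[0x2b..0x2f] <- [71 03 74 66 ad]
query mem[0x2f]=0xad, mem[0x04]=0x5c, mem[0x10]=0x03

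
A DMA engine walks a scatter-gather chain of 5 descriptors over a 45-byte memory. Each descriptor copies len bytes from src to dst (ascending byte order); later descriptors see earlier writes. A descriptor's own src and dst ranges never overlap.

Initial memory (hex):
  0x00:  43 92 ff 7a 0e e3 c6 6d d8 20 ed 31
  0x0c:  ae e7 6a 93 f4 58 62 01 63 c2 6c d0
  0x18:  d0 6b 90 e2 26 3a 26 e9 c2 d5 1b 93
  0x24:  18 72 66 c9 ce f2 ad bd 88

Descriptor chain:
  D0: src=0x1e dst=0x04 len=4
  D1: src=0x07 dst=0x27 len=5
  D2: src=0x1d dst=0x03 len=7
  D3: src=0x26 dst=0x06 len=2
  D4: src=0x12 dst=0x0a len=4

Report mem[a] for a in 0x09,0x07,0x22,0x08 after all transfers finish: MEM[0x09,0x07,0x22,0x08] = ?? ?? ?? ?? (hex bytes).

  after D0: wrote 4B at 0x04 = 26e9c2d5
  after D1: wrote 5B at 0x27 = d5d820ed31
  after D2: wrote 7B at 0x03 = 3a26e9c2d51b93
  after D3: wrote 2B at 0x06 = 66d5
  after D4: wrote 4B at 0x0a = 620163c2
query mem[0x09]=0x93, mem[0x07]=0xd5, mem[0x22]=0x1b, mem[0x08]=0x1b

MEM[0x09,0x07,0x22,0x08] = 93 d5 1b 1b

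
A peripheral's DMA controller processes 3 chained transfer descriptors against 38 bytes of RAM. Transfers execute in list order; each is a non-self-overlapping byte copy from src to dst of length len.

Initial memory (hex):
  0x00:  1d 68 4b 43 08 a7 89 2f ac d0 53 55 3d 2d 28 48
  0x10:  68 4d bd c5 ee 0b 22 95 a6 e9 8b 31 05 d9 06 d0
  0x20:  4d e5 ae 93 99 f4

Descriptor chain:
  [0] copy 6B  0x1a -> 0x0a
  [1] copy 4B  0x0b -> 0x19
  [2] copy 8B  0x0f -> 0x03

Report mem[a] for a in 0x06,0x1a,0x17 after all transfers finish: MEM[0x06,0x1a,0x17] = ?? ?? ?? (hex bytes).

MEM[0x06,0x1a,0x17] = bd 05 95

D0: mem[0x0a..0x0f] <- [8b 31 05 d9 06 d0]
D1: mem[0x19..0x1c] <- [31 05 d9 06]
D2: mem[0x03..0x0a] <- [d0 68 4d bd c5 ee 0b 22]
query mem[0x06]=0xbd, mem[0x1a]=0x05, mem[0x17]=0x95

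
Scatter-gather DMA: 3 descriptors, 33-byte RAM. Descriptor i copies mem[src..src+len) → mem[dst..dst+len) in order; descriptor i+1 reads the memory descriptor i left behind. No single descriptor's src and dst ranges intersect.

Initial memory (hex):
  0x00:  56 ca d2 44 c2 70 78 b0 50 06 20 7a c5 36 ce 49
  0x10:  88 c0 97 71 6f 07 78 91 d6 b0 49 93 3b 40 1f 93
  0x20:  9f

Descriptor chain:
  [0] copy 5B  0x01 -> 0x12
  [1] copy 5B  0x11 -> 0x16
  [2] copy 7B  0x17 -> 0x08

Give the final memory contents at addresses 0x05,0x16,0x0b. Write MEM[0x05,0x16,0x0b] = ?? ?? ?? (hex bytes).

MEM[0x05,0x16,0x0b] = 70 c0 c2

  after D0: wrote 5B at 0x12 = cad244c270
  after D1: wrote 5B at 0x16 = c0cad244c2
  after D2: wrote 7B at 0x08 = cad244c2933b40
query mem[0x05]=0x70, mem[0x16]=0xc0, mem[0x0b]=0xc2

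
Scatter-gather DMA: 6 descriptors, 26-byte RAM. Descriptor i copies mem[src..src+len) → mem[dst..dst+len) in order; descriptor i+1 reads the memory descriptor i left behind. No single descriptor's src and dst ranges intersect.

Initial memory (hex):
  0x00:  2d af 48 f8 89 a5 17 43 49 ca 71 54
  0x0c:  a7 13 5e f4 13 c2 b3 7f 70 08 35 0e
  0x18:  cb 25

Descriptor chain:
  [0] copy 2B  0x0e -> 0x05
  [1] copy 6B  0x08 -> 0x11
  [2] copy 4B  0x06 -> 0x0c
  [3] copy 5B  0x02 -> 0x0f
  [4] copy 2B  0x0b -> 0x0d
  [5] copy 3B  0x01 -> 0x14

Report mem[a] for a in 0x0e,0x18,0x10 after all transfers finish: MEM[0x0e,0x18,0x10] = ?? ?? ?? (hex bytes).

MEM[0x0e,0x18,0x10] = f4 cb f8

#0 dst[0x05+2] := {0x5e,0xf4}
#1 dst[0x11+6] := {0x49,0xca,0x71,0x54,0xa7,0x13}
#2 dst[0x0c+4] := {0xf4,0x43,0x49,0xca}
#3 dst[0x0f+5] := {0x48,0xf8,0x89,0x5e,0xf4}
#4 dst[0x0d+2] := {0x54,0xf4}
#5 dst[0x14+3] := {0xaf,0x48,0xf8}
query mem[0x0e]=0xf4, mem[0x18]=0xcb, mem[0x10]=0xf8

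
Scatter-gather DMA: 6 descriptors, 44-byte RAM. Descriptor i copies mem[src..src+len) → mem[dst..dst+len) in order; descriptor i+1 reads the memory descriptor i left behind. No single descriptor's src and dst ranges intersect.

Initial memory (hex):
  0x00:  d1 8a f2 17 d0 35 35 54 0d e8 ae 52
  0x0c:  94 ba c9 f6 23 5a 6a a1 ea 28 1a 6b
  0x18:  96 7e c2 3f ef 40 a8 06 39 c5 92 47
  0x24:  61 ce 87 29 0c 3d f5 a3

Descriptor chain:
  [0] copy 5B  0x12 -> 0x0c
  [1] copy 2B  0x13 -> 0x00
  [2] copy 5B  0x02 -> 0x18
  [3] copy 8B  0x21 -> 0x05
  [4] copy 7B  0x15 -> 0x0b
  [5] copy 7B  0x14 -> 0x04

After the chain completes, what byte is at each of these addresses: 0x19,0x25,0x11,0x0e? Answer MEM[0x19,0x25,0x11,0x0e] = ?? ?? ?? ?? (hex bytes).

MEM[0x19,0x25,0x11,0x0e] = 17 ce 35 f2

D0: mem[0x0c..0x10] <- [6a a1 ea 28 1a]
D1: mem[0x00..0x01] <- [a1 ea]
D2: mem[0x18..0x1c] <- [f2 17 d0 35 35]
D3: mem[0x05..0x0c] <- [c5 92 47 61 ce 87 29 0c]
D4: mem[0x0b..0x11] <- [28 1a 6b f2 17 d0 35]
D5: mem[0x04..0x0a] <- [ea 28 1a 6b f2 17 d0]
query mem[0x19]=0x17, mem[0x25]=0xce, mem[0x11]=0x35, mem[0x0e]=0xf2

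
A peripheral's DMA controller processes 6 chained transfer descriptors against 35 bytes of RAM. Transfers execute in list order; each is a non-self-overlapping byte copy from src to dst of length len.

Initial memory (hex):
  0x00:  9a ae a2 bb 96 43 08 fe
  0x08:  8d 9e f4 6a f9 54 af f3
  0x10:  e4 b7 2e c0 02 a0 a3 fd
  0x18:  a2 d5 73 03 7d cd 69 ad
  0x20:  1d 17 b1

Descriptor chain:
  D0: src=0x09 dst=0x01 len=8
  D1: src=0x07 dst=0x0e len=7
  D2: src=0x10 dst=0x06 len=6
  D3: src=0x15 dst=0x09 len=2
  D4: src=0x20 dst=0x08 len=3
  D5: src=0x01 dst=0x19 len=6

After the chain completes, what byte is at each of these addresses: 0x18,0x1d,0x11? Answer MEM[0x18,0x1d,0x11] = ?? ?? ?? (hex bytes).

MEM[0x18,0x1d,0x11] = a2 54 f4

#0 dst[0x01+8] := {0x9e,0xf4,0x6a,0xf9,0x54,0xaf,0xf3,0xe4}
#1 dst[0x0e+7] := {0xf3,0xe4,0x9e,0xf4,0x6a,0xf9,0x54}
#2 dst[0x06+6] := {0x9e,0xf4,0x6a,0xf9,0x54,0xa0}
#3 dst[0x09+2] := {0xa0,0xa3}
#4 dst[0x08+3] := {0x1d,0x17,0xb1}
#5 dst[0x19+6] := {0x9e,0xf4,0x6a,0xf9,0x54,0x9e}
query mem[0x18]=0xa2, mem[0x1d]=0x54, mem[0x11]=0xf4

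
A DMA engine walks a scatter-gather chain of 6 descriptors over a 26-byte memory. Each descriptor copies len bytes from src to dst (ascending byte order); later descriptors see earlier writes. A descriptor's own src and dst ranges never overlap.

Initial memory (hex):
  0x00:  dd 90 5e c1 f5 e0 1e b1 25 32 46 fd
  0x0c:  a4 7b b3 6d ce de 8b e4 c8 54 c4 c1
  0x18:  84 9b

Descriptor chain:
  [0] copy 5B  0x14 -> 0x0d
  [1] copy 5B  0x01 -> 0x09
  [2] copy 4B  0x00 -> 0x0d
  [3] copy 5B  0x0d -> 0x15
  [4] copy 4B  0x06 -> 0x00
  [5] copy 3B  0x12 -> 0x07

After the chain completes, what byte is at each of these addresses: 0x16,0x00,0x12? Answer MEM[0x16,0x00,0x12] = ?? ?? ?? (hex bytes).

MEM[0x16,0x00,0x12] = 90 1e 8b

[0] 0x14->0x0d len=5 : c8 54 c4 c1 84
[1] 0x01->0x09 len=5 : 90 5e c1 f5 e0
[2] 0x00->0x0d len=4 : dd 90 5e c1
[3] 0x0d->0x15 len=5 : dd 90 5e c1 84
[4] 0x06->0x00 len=4 : 1e b1 25 90
[5] 0x12->0x07 len=3 : 8b e4 c8
query mem[0x16]=0x90, mem[0x00]=0x1e, mem[0x12]=0x8b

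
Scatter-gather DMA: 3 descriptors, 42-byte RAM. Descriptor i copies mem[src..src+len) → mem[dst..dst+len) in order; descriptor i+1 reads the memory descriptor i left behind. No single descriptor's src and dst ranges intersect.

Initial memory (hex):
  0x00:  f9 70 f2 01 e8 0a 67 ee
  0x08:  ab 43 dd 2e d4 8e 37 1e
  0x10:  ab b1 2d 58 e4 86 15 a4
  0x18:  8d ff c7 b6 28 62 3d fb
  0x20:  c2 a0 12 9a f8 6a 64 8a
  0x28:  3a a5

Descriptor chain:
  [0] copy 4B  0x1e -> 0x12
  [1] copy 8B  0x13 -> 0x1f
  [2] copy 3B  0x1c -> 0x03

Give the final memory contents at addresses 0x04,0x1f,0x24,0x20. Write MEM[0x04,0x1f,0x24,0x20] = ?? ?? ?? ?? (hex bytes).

[0] 0x1e->0x12 len=4 : 3d fb c2 a0
[1] 0x13->0x1f len=8 : fb c2 a0 15 a4 8d ff c7
[2] 0x1c->0x03 len=3 : 28 62 3d
query mem[0x04]=0x62, mem[0x1f]=0xfb, mem[0x24]=0x8d, mem[0x20]=0xc2

MEM[0x04,0x1f,0x24,0x20] = 62 fb 8d c2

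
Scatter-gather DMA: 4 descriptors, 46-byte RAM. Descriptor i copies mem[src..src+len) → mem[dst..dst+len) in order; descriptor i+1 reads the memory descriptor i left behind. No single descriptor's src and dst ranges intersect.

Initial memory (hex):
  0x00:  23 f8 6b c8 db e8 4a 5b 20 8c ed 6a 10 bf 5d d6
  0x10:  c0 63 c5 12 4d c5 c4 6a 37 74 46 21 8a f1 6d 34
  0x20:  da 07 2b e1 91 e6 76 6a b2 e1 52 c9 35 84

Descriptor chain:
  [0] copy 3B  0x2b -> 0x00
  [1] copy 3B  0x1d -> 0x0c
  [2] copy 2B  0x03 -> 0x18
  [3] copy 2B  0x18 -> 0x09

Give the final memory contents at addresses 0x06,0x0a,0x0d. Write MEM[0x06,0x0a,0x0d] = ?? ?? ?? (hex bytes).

#0 dst[0x00+3] := {0xc9,0x35,0x84}
#1 dst[0x0c+3] := {0xf1,0x6d,0x34}
#2 dst[0x18+2] := {0xc8,0xdb}
#3 dst[0x09+2] := {0xc8,0xdb}
query mem[0x06]=0x4a, mem[0x0a]=0xdb, mem[0x0d]=0x6d

MEM[0x06,0x0a,0x0d] = 4a db 6d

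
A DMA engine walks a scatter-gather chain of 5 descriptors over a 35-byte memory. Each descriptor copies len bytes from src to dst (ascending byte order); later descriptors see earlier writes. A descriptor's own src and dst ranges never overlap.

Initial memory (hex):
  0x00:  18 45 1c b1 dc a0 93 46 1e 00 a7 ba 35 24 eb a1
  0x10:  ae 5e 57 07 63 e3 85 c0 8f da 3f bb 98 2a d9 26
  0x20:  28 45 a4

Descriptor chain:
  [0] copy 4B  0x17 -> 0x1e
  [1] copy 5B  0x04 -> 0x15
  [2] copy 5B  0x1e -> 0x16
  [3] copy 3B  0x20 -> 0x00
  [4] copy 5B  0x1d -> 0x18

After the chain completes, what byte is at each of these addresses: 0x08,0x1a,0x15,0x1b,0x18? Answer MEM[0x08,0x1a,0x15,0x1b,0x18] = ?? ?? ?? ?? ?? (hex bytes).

MEM[0x08,0x1a,0x15,0x1b,0x18] = 1e 8f dc da 2a

#0 dst[0x1e+4] := {0xc0,0x8f,0xda,0x3f}
#1 dst[0x15+5] := {0xdc,0xa0,0x93,0x46,0x1e}
#2 dst[0x16+5] := {0xc0,0x8f,0xda,0x3f,0xa4}
#3 dst[0x00+3] := {0xda,0x3f,0xa4}
#4 dst[0x18+5] := {0x2a,0xc0,0x8f,0xda,0x3f}
query mem[0x08]=0x1e, mem[0x1a]=0x8f, mem[0x15]=0xdc, mem[0x1b]=0xda, mem[0x18]=0x2a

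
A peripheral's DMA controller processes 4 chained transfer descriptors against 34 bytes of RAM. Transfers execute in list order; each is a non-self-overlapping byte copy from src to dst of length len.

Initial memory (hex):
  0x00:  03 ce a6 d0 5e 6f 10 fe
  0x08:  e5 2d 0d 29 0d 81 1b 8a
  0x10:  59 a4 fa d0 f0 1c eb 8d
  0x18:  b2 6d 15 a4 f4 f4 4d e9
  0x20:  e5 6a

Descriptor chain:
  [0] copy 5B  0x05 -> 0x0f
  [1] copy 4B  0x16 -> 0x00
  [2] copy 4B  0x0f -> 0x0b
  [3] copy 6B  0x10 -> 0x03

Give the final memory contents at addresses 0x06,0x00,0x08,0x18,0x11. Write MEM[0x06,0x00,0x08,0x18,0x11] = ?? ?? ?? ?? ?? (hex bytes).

D0: mem[0x0f..0x13] <- [6f 10 fe e5 2d]
D1: mem[0x00..0x03] <- [eb 8d b2 6d]
D2: mem[0x0b..0x0e] <- [6f 10 fe e5]
D3: mem[0x03..0x08] <- [10 fe e5 2d f0 1c]
query mem[0x06]=0x2d, mem[0x00]=0xeb, mem[0x08]=0x1c, mem[0x18]=0xb2, mem[0x11]=0xfe

MEM[0x06,0x00,0x08,0x18,0x11] = 2d eb 1c b2 fe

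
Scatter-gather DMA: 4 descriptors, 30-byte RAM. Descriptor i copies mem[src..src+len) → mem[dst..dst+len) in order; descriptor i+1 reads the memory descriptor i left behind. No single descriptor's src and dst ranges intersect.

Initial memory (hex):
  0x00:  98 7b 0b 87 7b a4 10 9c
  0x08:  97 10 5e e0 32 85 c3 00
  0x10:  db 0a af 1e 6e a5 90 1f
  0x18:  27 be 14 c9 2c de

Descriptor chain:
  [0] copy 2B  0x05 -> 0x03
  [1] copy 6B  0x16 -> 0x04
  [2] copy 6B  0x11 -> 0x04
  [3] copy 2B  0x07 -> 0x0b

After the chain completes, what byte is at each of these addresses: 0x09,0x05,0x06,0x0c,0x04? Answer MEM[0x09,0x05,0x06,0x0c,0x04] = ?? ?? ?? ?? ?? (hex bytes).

MEM[0x09,0x05,0x06,0x0c,0x04] = 90 af 1e a5 0a

  after D0: wrote 2B at 0x03 = a410
  after D1: wrote 6B at 0x04 = 901f27be14c9
  after D2: wrote 6B at 0x04 = 0aaf1e6ea590
  after D3: wrote 2B at 0x0b = 6ea5
query mem[0x09]=0x90, mem[0x05]=0xaf, mem[0x06]=0x1e, mem[0x0c]=0xa5, mem[0x04]=0x0a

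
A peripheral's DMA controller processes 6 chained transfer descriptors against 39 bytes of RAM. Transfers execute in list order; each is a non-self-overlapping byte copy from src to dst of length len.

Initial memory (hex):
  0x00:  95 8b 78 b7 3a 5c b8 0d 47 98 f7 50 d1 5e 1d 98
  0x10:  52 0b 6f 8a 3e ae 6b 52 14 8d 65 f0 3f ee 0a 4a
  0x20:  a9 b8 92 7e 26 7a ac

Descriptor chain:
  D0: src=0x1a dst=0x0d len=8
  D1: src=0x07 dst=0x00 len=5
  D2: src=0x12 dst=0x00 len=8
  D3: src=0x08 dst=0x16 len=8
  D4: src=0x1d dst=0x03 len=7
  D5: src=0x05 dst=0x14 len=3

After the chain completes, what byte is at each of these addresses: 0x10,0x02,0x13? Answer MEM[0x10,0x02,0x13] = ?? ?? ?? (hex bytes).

[0] 0x1a->0x0d len=8 : 65 f0 3f ee 0a 4a a9 b8
[1] 0x07->0x00 len=5 : 0d 47 98 f7 50
[2] 0x12->0x00 len=8 : 4a a9 b8 ae 6b 52 14 8d
[3] 0x08->0x16 len=8 : 47 98 f7 50 d1 65 f0 3f
[4] 0x1d->0x03 len=7 : 3f 0a 4a a9 b8 92 7e
[5] 0x05->0x14 len=3 : 4a a9 b8
query mem[0x10]=0xee, mem[0x02]=0xb8, mem[0x13]=0xa9

MEM[0x10,0x02,0x13] = ee b8 a9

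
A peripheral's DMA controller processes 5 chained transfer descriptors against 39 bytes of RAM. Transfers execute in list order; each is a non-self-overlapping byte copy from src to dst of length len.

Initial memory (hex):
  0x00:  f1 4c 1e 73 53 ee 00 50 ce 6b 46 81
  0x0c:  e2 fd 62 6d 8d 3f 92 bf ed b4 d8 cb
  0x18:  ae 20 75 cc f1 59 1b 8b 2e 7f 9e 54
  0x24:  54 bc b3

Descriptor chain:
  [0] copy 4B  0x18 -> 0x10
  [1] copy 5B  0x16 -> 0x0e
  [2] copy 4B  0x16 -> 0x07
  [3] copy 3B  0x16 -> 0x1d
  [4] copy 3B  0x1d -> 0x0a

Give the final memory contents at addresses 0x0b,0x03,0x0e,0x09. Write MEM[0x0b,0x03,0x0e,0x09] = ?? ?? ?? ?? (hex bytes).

[0] 0x18->0x10 len=4 : ae 20 75 cc
[1] 0x16->0x0e len=5 : d8 cb ae 20 75
[2] 0x16->0x07 len=4 : d8 cb ae 20
[3] 0x16->0x1d len=3 : d8 cb ae
[4] 0x1d->0x0a len=3 : d8 cb ae
query mem[0x0b]=0xcb, mem[0x03]=0x73, mem[0x0e]=0xd8, mem[0x09]=0xae

MEM[0x0b,0x03,0x0e,0x09] = cb 73 d8 ae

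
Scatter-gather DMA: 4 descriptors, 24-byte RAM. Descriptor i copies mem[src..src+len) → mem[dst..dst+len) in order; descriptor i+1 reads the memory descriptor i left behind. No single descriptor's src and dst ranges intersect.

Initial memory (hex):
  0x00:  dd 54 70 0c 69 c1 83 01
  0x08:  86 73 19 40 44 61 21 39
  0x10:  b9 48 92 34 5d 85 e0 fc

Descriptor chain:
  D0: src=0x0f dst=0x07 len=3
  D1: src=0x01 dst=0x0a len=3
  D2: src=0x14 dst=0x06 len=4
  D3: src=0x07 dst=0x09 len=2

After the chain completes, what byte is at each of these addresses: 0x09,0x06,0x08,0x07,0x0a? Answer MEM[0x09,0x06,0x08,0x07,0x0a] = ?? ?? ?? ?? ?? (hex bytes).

[0] 0x0f->0x07 len=3 : 39 b9 48
[1] 0x01->0x0a len=3 : 54 70 0c
[2] 0x14->0x06 len=4 : 5d 85 e0 fc
[3] 0x07->0x09 len=2 : 85 e0
query mem[0x09]=0x85, mem[0x06]=0x5d, mem[0x08]=0xe0, mem[0x07]=0x85, mem[0x0a]=0xe0

MEM[0x09,0x06,0x08,0x07,0x0a] = 85 5d e0 85 e0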